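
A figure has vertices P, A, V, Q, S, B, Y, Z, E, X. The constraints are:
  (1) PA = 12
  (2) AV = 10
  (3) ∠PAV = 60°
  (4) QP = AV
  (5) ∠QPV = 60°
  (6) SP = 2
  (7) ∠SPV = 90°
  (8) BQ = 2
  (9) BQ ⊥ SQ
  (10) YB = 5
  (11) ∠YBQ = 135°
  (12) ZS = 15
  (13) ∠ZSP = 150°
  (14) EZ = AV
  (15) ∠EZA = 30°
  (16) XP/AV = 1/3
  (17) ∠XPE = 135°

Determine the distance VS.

Step 1: By the law of cosines on triangle VAP: VP² = 10² + 12² − 2·10·12·cos(60°) = 124, so VP = 2·√31.
Step 2: By the law of cosines on triangle VPS: VS² = (2·√31)² + 2² − 2·2·√31·2·cos(90°) = 128, so VS = 8·√2.

Therefore, the length of VS = 8·√2.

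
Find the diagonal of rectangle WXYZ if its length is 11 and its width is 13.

Using the Pythagorean theorem:
d² = 11² + 13² = 121 + 169 = 290
d = sqrt(290)

sqrt(290)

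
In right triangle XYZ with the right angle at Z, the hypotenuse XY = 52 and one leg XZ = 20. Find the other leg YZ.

YZ = sqrt(52^2 - 20^2) = sqrt(2304) = 48

48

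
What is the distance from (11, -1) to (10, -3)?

d = sqrt((10 - 11)^2 + (-3 - -1)^2)
d = sqrt(-1^2 + -2^2)
d = sqrt(1 + 4)
d = sqrt(5)

sqrt(5)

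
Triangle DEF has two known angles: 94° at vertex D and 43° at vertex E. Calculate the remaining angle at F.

The interior angles sum to 180°: angle F = 180 - 94 - 43 = 43°.
The triangle is obtuse (angles 94°, 43°, 43°).

43 degrees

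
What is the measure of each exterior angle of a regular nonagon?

Each exterior angle of a regular n-gon is 360 / n.
For n = 9: 360 / 9 = 40 degrees.

40 degrees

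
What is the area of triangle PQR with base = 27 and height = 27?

Area = (1/2) * base * height
Area = (1/2) * 27 * 27
Area = 729/2

729/2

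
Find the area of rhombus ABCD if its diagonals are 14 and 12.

The diagonals of a rhombus divide it into four right triangles.
Each triangle has legs 14/ 2 = 7 and 12/2 = 6, so each has area (1/2)*7*6 = 21.
Four such triangles give total area = (d1 * d2) / 2 = 84.

84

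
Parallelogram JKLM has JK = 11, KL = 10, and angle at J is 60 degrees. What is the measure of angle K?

In a parallelogram, consecutive angles are supplementary (sum to 180°).
angle K = 180 - angle J
angle K = 180 - 60
angle K = 120 degrees

120 degrees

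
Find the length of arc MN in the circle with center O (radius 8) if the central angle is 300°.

Arc length = 2π(8)(5/6) = 40*pi/3

40*pi/3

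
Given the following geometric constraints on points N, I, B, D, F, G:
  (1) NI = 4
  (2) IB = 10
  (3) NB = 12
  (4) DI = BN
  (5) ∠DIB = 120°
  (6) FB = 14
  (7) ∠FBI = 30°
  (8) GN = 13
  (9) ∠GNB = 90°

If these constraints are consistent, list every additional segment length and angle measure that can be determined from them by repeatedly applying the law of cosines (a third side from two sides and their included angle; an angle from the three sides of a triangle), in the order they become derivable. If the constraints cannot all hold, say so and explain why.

The constraints are consistent. Derivable facts, in order:
After 1 step:
- BD = 2·√91
- BG ≈ 17.69
- IF ≈ 7.32
- ∠BIN = 110.49°
- ∠BNI = 51.32°
- ∠IBN = 18.19°
After 2 steps:
- ∠BDI = 27°
- ∠BFI = 43.12°
- ∠BGN = 42.71°
- ∠BIF = 106.88°
- ∠DBI = 33°
- ∠GBN = 47.29°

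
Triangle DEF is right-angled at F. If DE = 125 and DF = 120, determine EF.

By the Pythagorean theorem: EF^2 = DE^2 - DF^2
EF^2 = 125^2 - 120^2 = 15625 - 14400 = 1225
EF = sqrt(1225) = 35

35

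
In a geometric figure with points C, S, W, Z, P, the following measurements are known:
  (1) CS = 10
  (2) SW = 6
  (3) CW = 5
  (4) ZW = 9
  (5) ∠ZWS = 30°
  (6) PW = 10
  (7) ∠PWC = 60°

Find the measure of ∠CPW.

Step 1: By the law of cosines on triangle PWC: PC² = 10² + 5² − 2·10·5·cos(60°) = 75, so PC = 5·√3.
Step 2: By the inverse law of cosines on triangle CPW: cos(∠CPW) = ((5·√3)² + 10² − 5²) / (2·5·√3·10) = 150/173.21 = 0.866, so ∠CPW = 30°.

Therefore, the measure of angle ∠CPW = 30°.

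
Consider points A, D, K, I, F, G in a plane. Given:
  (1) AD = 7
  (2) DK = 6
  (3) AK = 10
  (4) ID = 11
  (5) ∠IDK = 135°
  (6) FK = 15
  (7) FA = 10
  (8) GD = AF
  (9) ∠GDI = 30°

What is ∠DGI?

From the given relations: GD = AF = 10.
Step 1: By the law of cosines on triangle GDI: GI² = 10² + 11² − 2·10·11·cos(30°) = 30.47, so GI ≈ 5.52.
Step 2: By the inverse law of cosines on triangle DGI: cos(∠DGI) = (10² + 5.52² − 11²) / (2·10·5.52) = 9.47/110.41 = 0.0858, so ∠DGI = 85.08°.

Therefore, the measure of angle ∠DGI = 85.08°.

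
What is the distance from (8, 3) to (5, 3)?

d = sqrt((-3)^2 + (0)^2) = sqrt(9) = 3

3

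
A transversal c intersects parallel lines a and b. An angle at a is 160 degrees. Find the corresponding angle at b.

Corresponding angles are equal: 160 degrees.

160 degrees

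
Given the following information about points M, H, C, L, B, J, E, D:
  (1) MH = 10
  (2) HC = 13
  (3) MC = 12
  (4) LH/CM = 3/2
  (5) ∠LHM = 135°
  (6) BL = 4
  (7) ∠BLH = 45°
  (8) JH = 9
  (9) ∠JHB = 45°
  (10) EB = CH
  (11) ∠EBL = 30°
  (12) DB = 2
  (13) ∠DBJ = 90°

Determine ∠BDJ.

From the given relations: LH = 3/2·CM = 3/2·12 = 18.
Step 1: By the law of cosines on triangle BLH: BH² = 4² + 18² − 2·4·18·cos(45°) = 238.18, so BH ≈ 15.43.
Step 2: By the law of cosines on triangle BHJ: BJ² = 15.43² + 9² − 2·15.43·9·cos(45°) = 122.75, so BJ ≈ 11.08.
Step 3: By the law of cosines on triangle DBJ: DJ² = 2² + 11.08² − 2·2·11.08·cos(90°) = 126.75, so DJ ≈ 11.26.
Step 4: By the inverse law of cosines on triangle BDJ: cos(∠BDJ) = (2² + 11.26² − 11.08²) / (2·2·11.26) = 8/45.03 = 0.1776, so ∠BDJ = 79.77°.

Therefore, the measure of angle ∠BDJ = 79.77°.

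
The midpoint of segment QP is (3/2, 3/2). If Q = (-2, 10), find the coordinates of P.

Using the midpoint formula: M = ((x1 + x2)/2, (y1 + y2)/2)
We know M = (3/2, 3/2) and Q = (-2, 10)
For x: 3/2 = (-2 + x2)/2, so x2 = 2*3/2 - -2 = 5
For y: 3/2 = (10 + y2)/2, so y2 = 2*3/2 - 10 = -7
P = (5, -7)

(5, -7)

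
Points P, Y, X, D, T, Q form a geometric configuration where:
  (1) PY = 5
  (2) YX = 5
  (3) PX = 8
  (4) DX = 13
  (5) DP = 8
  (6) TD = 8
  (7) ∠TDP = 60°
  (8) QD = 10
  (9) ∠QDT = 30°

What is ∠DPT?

Step 1: By the law of cosines on triangle PDT: PT² = 8² + 8² − 2·8·8·cos(60°) = 64, so PT = 8.
Step 2: By the inverse law of cosines on triangle DPT: cos(∠DPT) = (8² + 8² − 8²) / (2·8·8) = 64/128 = 0.5, so ∠DPT = 60°.

Therefore, the measure of angle ∠DPT = 60°.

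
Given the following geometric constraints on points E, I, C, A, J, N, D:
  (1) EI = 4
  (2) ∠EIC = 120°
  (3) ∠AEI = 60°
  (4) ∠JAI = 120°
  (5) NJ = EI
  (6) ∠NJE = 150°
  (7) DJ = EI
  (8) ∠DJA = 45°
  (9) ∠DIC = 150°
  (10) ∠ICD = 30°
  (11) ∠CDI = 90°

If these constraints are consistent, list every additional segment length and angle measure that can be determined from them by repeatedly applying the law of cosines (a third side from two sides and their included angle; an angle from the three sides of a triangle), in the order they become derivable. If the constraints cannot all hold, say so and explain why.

These constraints are not satisfiable: (9), (10) and (11) are the three interior angles of triangle DIC, which must sum to 180°, but 150° + 30° + 90° = 270°. No planar figure meets all of them, so nothing further can be derived.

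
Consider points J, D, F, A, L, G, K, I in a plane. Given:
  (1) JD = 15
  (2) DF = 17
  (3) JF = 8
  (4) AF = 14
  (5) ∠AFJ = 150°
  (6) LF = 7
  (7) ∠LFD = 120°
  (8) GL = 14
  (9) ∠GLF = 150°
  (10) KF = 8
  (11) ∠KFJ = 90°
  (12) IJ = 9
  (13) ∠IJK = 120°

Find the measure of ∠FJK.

Step 1: By the law of cosines on triangle JFK: JK² = 8² + 8² − 2·8·8·cos(90°) = 128, so JK = 8·√2.
Step 2: By the inverse law of cosines on triangle FJK: cos(∠FJK) = (8² + (8·√2)² − 8²) / (2·8·8·√2) = 128/181.02 = 0.7071, so ∠FJK = 45°.

Therefore, the measure of angle ∠FJK = 45°.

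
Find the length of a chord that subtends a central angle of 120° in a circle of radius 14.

Chord length = 2r sin(θ/2)
= 2 × 14 × sin(120°/2)
= 2 × 14 × sin(60°)
= 14*sqrt(3)

14*sqrt(3)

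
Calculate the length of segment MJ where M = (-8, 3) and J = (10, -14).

d = sqrt((10 - -8)^2 + (-14 - 3)^2)
d = sqrt(18^2 + -17^2)
d = sqrt(324 + 289)
d = sqrt(613)

sqrt(613)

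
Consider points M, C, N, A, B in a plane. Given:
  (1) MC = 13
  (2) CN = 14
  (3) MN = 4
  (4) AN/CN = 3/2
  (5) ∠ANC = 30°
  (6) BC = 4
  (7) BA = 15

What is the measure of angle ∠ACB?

From the given relations: AN = 3/2·CN = 3/2·14 = 21.
Step 1: By the law of cosines on triangle CNA: CA² = 14² + 21² − 2·14·21·cos(30°) = 127.78, so CA ≈ 11.3.
Step 2: By the inverse law of cosines on triangle ACB: cos(∠ACB) = (11.3² + 4² − 15²) / (2·11.3·4) = -81.22/90.43 = -0.8982, so ∠ACB = 153.92°.

Therefore, the measure of angle ∠ACB = 153.92°.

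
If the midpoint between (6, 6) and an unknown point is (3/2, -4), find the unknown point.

Using the midpoint formula: M = ((x1 + x2)/2, (y1 + y2)/2)
We know M = (3/2, -4) and B = (6, 6)
For x: 3/2 = (6 + x2)/2, so x2 = 2*3/2 - 6 = -3
For y: -4 = (6 + y2)/2, so y2 = 2*-4 - 6 = -14
A = (-3, -14)

(-3, -14)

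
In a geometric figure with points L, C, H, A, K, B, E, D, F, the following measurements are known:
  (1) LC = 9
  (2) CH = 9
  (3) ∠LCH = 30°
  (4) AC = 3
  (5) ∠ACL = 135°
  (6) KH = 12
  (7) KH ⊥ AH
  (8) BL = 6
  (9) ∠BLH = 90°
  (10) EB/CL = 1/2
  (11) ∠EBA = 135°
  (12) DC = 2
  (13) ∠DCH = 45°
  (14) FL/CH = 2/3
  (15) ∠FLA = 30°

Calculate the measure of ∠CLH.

Step 1: By the law of cosines on triangle LCH: LH² = 9² + 9² − 2·9·9·cos(30°) = 21.7, so LH ≈ 4.66.
Step 2: By the inverse law of cosines on triangle CLH: cos(∠CLH) = (9² + 4.66² − 9²) / (2·9·4.66) = 21.7/83.86 = 0.2588, so ∠CLH = 75°.

Therefore, the measure of angle ∠CLH = 75°.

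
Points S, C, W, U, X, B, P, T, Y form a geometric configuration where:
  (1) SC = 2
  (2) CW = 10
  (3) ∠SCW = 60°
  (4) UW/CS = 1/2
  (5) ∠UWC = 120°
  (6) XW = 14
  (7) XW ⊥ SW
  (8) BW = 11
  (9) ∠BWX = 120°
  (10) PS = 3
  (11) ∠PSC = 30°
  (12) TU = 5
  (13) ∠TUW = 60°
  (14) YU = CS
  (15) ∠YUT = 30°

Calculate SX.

Step 1: By the law of cosines on triangle SCW: SW² = 2² + 10² − 2·2·10·cos(60°) = 84, so SW = 2·√21.
Step 2: By the law of cosines on triangle SWX: SX² = (2·√21)² + 14² − 2·2·√21·14·cos(90°) = 280, so SX = 2·√70.

Therefore, the length of SX = 2·√70.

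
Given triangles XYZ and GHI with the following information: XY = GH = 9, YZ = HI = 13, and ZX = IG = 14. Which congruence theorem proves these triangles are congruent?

The given information matches SSS: All three pairs of corresponding sides are equal (Side-Side-Side).

SSS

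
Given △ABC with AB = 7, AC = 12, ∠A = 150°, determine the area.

Area = (1/2)(7)(12) sin(150°) = (1/2)(7)(12)(1/2) = 21

21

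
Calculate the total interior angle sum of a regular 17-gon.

The sum of interior angles of an n-sided polygon is (n - 2) * 180.
For n = 17: (17 - 2) * 180 = 15 * 180 = 2700 degrees.

2700 degrees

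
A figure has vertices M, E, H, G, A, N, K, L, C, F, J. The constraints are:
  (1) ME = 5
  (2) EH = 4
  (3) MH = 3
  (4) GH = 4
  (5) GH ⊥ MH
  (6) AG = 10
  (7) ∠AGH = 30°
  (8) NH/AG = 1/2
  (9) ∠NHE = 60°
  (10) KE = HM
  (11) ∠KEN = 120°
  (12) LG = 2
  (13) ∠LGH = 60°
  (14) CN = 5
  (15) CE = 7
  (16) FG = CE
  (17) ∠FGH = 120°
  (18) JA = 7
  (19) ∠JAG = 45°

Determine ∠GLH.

Step 1: By the law of cosines on triangle LGH: LH² = 2² + 4² − 2·2·4·cos(60°) = 12, so LH = 2·√3.
Step 2: By the inverse law of cosines on triangle GLH: cos(∠GLH) = (2² + (2·√3)² − 4²) / (2·2·2·√3) = 0/13.86 = 0, so ∠GLH = 90°.

Therefore, the measure of angle ∠GLH = 90°.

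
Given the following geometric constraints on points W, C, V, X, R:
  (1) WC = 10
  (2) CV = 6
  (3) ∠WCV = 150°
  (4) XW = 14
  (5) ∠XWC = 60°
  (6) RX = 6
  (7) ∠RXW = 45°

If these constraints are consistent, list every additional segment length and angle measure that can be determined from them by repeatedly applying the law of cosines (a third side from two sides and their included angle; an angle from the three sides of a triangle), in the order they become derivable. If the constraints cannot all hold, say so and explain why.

The constraints are consistent. Derivable facts, in order:
After 1 step:
- CX = 2·√39
- WR ≈ 10.64
- WV ≈ 15.49
After 2 steps:
- ∠CVW = 18.83°
- ∠CWV = 11.17°
- ∠CXW = 43.9°
- ∠RWX = 23.5°
- ∠WCX = 76.1°
- ∠WRX = 111.5°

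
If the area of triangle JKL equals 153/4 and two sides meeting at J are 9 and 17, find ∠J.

sin(C) = 2 * 153/4 / (9 * 17) = 1/2, so C = arcsin(1/2) = 30°.
Since sin(180° - C) = sin(C), the obtuse angle 150° gives the same area, so C = 30° or C = 150°.

30° or 150°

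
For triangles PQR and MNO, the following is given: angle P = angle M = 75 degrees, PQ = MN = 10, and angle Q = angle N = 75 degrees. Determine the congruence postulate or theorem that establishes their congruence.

The given information matches ASA: Two pairs of corresponding angles and the included side are equal (Angle-Side-Angle).

ASA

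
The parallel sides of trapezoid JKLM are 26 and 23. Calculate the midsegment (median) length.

The midsegment (median) of a trapezoid connects the midpoints of the non-parallel sides.
Its length is the average of the two bases: (26 + 23) / 2 = 49/2.

49/2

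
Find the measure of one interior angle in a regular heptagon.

Each interior angle of a regular n-gon is (n - 2) * 180 / n.
For n = 7: (7 - 2) * 180 / 7 = 900/7 = 900/7 degrees.

900/7 degrees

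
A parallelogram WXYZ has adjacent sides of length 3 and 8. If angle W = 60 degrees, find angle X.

Consecutive angles are supplementary: angle X = 180 - 60 = 120 degrees.

120 degrees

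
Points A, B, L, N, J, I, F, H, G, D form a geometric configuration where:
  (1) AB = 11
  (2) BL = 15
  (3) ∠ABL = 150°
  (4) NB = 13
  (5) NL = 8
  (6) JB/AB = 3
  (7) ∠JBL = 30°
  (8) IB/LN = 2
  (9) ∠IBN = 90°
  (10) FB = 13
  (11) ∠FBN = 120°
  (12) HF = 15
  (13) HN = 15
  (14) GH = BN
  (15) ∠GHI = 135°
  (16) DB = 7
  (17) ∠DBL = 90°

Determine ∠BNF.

Step 1: By the law of cosines on triangle NBF: NF² = 13² + 13² − 2·13·13·cos(120°) = 507, so NF = 13·√3.
Step 2: By the inverse law of cosines on triangle BNF: cos(∠BNF) = (13² + (13·√3)² − 13²) / (2·13·13·√3) = 507/585.43 = 0.866, so ∠BNF = 30°.

Therefore, the measure of angle ∠BNF = 30°.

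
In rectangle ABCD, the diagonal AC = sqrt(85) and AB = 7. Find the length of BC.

The diagonal of a rectangle forms a right triangle with the two sides.
Rearranging the Pythagorean theorem: missing side = sqrt(d^2 - known^2).
= sqrt(85 - 49) = sqrt(36) = 6.

6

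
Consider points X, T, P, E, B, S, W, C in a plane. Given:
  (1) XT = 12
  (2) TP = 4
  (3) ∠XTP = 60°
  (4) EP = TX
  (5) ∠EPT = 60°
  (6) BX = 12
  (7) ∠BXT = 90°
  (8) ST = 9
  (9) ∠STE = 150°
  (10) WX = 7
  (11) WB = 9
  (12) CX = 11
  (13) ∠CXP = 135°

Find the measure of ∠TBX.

Step 1: By the law of cosines on triangle BXT: BT² = 12² + 12² − 2·12·12·cos(90°) = 288, so BT = 12·√2.
Step 2: By the inverse law of cosines on triangle TBX: cos(∠TBX) = ((12·√2)² + 12² − 12²) / (2·12·√2·12) = 288/407.29 = 0.7071, so ∠TBX = 45°.

Therefore, the measure of angle ∠TBX = 45°.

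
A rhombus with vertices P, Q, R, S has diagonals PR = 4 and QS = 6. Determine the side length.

The diagonals of a rhombus bisect each other at right angles.
Half-diagonals: 4/2 = 2 and 6/2 = 3
side = sqrt(2^2 + 3^2)
side = sqrt(4 + 9)
side = sqrt(13)

sqrt(13)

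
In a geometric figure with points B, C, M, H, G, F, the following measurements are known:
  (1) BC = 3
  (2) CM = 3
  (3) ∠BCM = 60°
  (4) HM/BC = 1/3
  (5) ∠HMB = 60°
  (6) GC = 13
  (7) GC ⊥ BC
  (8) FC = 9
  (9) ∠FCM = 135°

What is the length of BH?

From the given relations: HM = 1/3·BC = 1/3·3 = 1.
Step 1: By the law of cosines on triangle BCM: BM² = 3² + 3² − 2·3·3·cos(60°) = 9, so BM = 3.
Step 2: By the law of cosines on triangle BMH: BH² = 3² + 1² − 2·3·1·cos(60°) = 7, so BH = √7.

Therefore, the length of BH = √7.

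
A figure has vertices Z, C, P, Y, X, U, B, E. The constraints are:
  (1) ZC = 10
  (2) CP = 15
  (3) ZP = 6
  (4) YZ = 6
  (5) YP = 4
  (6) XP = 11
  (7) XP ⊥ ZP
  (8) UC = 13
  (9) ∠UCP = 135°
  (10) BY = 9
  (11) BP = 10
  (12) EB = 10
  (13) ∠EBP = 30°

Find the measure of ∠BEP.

Step 1: By the law of cosines on triangle EBP: EP² = 10² + 10² − 2·10·10·cos(30°) = 26.79, so EP ≈ 5.18.
Step 2: By the inverse law of cosines on triangle BEP: cos(∠BEP) = (10² + 5.18² − 10²) / (2·10·5.18) = 26.79/103.53 = 0.2588, so ∠BEP = 75°.

Therefore, the measure of angle ∠BEP = 75°.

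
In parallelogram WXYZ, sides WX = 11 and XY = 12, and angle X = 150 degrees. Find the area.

The area of a parallelogram equals the product of two adjacent sides times the sine of the included angle.
This is because the height equals 12 * sin(150°) = 6.
Area = 11 * 6 = 66

66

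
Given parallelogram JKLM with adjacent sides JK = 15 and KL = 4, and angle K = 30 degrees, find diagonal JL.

Using the law of cosines:
d^2 = 15^2 + 4^2 - 2(15)(4)cos(30 degrees)
d^2 = 225 + 16 - 120*sqrt(3)/2
d^2 = 241 - 60*sqrt(3)
d = sqrt(241 - 60*sqrt(3))

sqrt(241 - 60*sqrt(3))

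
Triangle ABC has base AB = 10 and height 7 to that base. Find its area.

Area = (1/2) * base * height
Area = (1/2) * 10 * 7
Area = 35

35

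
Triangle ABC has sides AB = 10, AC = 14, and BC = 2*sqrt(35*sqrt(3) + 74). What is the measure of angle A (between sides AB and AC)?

When all three sides of a triangle are known, the law of cosines can be rearranged to find any angle.
cos(C) = (a² + b² - c²) / (2ab) gives cos(A) = -sqrt(3)/2.
Taking the inverse cosine: A = 150°.

150°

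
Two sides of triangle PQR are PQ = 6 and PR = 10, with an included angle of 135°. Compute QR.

When two sides and the included angle are known, the law of cosines gives the third side.
c^2 = a^2 + b^2 - 2ab cos(C) generalizes the Pythagorean theorem to non-right triangles.
Here: QR^2 = 36 + 100 - 120*(-sqrt(2)/2) = 60*sqrt(2) + 136
QR = 2*sqrt(15*sqrt(2) + 34)

2*sqrt(15*sqrt(2) + 34)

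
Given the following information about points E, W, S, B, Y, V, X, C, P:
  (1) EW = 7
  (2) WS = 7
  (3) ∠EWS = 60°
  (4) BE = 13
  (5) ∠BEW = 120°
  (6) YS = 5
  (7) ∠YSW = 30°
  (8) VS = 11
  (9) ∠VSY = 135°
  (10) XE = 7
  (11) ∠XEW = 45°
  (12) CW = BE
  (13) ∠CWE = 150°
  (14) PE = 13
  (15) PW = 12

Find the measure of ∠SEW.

Step 1: By the law of cosines on triangle EWS: ES² = 7² + 7² − 2·7·7·cos(60°) = 49, so ES = 7.
Step 2: By the inverse law of cosines on triangle SEW: cos(∠SEW) = (7² + 7² − 7²) / (2·7·7) = 49/98 = 0.5, so ∠SEW = 60°.

Therefore, the measure of angle ∠SEW = 60°.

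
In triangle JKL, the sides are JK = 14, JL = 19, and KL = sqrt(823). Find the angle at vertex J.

By the inverse law of cosines: cos(J) = (JK² + JL² - KL²) / (2 × JK × JL)
cos(J) = (14² + 19² - (sqrt(823))²) / (2 × 14 × 19)
cos(J) = (196 + 361 - (823)) / 532
cos(J) = -1/2
J = arccos(-1/2) = 120°

120°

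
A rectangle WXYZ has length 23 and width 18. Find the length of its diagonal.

Using the Pythagorean theorem:
d² = 23² + 18² = 529 + 324 = 853
d = sqrt(853)

sqrt(853)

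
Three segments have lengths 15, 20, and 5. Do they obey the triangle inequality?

The longest side is 20. The other two sides sum to 5 + 15 = 20.
Since 20 ≤ 20, the two shorter sides cannot reach around to close the triangle.

No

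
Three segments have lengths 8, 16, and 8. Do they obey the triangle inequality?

Check the triangle inequality: 8 + 8 = 16 ≤ 16.
Since the sum of two sides does not exceed the third, no triangle can be formed.

No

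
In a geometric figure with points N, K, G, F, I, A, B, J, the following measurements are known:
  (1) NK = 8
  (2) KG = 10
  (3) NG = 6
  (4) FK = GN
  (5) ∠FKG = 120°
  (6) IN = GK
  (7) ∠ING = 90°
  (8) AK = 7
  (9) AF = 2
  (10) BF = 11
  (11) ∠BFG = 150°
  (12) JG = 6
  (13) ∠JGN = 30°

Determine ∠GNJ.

Step 1: By the law of cosines on triangle NGJ: NJ² = 6² + 6² − 2·6·6·cos(30°) = 9.65, so NJ ≈ 3.11.
Step 2: By the inverse law of cosines on triangle GNJ: cos(∠GNJ) = (6² + 3.11² − 6²) / (2·6·3.11) = 9.65/37.27 = 0.2588, so ∠GNJ = 75°.

Therefore, the measure of angle ∠GNJ = 75°.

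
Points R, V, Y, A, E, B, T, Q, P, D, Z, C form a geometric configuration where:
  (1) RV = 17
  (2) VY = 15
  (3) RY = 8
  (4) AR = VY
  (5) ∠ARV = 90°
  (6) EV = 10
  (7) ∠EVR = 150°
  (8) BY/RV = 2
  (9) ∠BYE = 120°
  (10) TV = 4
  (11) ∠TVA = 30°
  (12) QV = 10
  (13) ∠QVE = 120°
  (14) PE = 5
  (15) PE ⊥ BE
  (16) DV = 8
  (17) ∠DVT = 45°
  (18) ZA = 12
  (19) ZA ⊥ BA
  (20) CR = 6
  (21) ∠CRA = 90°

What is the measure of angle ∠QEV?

Step 1: By the law of cosines on triangle EVQ: EQ² = 10² + 10² − 2·10·10·cos(120°) = 300, so EQ = 10·√3.
Step 2: By the inverse law of cosines on triangle QEV: cos(∠QEV) = ((10·√3)² + 10² − 10²) / (2·10·√3·10) = 300/346.41 = 0.866, so ∠QEV = 30°.

Therefore, the measure of angle ∠QEV = 30°.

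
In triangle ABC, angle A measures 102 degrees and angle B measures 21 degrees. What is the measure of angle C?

The interior angles sum to 180°: angle C = 180 - 102 - 21 = 57°.
The triangle is obtuse (angles 102°, 21°, 57°).

57 degrees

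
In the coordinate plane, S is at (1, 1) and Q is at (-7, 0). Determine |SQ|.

The horizontal distance is |-7 - 1| = 8 and the vertical distance is |0 - 1| = 1.
By the Pythagorean theorem, d = sqrt(8^2 + 1^2) = sqrt(65).

sqrt(65)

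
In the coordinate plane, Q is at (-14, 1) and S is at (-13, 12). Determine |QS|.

The horizontal distance is |-13 - -14| = 1 and the vertical distance is |12 - 1| = 11.
By the Pythagorean theorem, d = sqrt(1^2 + 11^2) = sqrt(122).

sqrt(122)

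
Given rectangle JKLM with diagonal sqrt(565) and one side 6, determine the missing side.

Using the Pythagorean theorem: d^2 = a^2 + b^2
b^2 = d^2 - a^2
b^2 = 565 - 36
b^2 = 529
b = sqrt(529) = 23

23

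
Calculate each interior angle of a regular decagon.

Each interior angle of a regular n-gon is (n - 2) * 180 / n.
For n = 10: (10 - 2) * 180 / 10 = 1440/10 = 144 degrees.

144 degrees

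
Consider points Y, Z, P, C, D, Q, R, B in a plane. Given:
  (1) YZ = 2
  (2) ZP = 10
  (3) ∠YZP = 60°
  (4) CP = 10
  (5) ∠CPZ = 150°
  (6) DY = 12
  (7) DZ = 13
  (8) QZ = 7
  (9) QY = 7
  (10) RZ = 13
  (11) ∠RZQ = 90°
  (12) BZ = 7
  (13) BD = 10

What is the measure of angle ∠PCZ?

Step 1: By the law of cosines on triangle CPZ: CZ² = 10² + 10² − 2·10·10·cos(150°) = 373.21, so CZ ≈ 19.32.
Step 2: By the inverse law of cosines on triangle PCZ: cos(∠PCZ) = (10² + 19.32² − 10²) / (2·10·19.32) = 373.21/386.37 = 0.9659, so ∠PCZ = 15°.

Therefore, the measure of angle ∠PCZ = 15°.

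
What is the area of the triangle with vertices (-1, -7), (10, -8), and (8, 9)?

Using the Shoelace formula for a triangle:
Area = (1/2)|x0(y1 - y2) + x1(y2 - y0) + x2(y0 - y1)|
Area = (1/2)|-1(-8 - 9) + 10(9 - -7) + 8(-7 - -8)|
Area = (1/2)|17 + 160 + 8|
Area = (1/2)|185|
Area = (1/2)(185)
Area = 185/2

185/2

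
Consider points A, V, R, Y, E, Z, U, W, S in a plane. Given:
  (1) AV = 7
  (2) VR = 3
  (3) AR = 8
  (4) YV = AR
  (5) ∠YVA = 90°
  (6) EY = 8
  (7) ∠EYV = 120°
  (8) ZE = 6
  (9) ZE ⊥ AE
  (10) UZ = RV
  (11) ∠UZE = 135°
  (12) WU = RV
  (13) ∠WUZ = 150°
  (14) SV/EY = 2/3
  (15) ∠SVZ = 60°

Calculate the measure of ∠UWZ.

From the given relations: WU = RV = 3; UZ = RV = 3.
Step 1: By the law of cosines on triangle WUZ: WZ² = 3² + 3² − 2·3·3·cos(150°) = 33.59, so WZ ≈ 5.8.
Step 2: By the inverse law of cosines on triangle UWZ: cos(∠UWZ) = (3² + 5.8² − 3²) / (2·3·5.8) = 33.59/34.77 = 0.9659, so ∠UWZ = 15°.

Therefore, the measure of angle ∠UWZ = 15°.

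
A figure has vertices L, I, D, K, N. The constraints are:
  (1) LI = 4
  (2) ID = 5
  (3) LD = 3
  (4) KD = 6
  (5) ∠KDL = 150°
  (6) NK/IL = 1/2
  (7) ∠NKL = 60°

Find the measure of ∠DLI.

Step 1: By the inverse law of cosines on triangle DLI: cos(∠DLI) = (3² + 4² − 5²) / (2·3·4) = 0/24 = 0, so ∠DLI = 90°.

Therefore, the measure of angle ∠DLI = 90°.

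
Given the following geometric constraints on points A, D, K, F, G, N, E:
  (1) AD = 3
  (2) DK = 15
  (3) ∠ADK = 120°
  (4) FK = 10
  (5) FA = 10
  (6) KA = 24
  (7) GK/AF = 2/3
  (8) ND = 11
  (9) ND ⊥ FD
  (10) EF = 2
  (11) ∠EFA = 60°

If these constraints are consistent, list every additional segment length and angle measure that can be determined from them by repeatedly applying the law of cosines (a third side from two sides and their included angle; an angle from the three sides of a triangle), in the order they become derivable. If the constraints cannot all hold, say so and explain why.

These constraints are not satisfiable: by the triangle inequality in triangle FKA, (4) FK = 10 and (5) FA = 10 force KA ≤ 10 + 10 = 20, but (6) says KA = 24. No planar figure meets all of them, so nothing further can be derived.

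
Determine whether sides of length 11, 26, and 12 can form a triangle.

No.
The triangle inequality is violated: 11 + 12 = 23 ≤ 26.
These lengths cannot form a triangle.

No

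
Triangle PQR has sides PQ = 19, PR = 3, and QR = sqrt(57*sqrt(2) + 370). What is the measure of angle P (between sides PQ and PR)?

By the inverse law of cosines: cos(P) = (PQ² + PR² - QR²) / (2 × PQ × PR)
cos(P) = (19² + 3² - (sqrt(57*sqrt(2) + 370))²) / (2 × 19 × 3)
cos(P) = (361 + 9 - (57*sqrt(2) + 370)) / 114
cos(P) = -sqrt(2)/2
P = arccos(-sqrt(2)/2) = 135°

135°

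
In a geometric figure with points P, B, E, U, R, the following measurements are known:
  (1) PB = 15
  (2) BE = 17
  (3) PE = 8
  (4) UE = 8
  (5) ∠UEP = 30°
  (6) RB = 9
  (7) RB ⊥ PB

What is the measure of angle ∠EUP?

Step 1: By the law of cosines on triangle UEP: UP² = 8² + 8² − 2·8·8·cos(30°) = 17.15, so UP ≈ 4.14.
Step 2: By the inverse law of cosines on triangle EUP: cos(∠EUP) = (8² + 4.14² − 8²) / (2·8·4.14) = 17.15/66.26 = 0.2588, so ∠EUP = 75°.

Therefore, the measure of angle ∠EUP = 75°.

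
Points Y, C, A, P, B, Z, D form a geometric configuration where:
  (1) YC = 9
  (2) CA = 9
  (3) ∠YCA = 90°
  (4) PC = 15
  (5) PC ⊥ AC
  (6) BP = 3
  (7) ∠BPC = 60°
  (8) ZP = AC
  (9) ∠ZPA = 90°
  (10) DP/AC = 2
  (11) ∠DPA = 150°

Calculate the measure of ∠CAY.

Step 1: By the law of cosines on triangle ACY: AY² = 9² + 9² − 2·9·9·cos(90°) = 162, so AY = 9·√2.
Step 2: By the inverse law of cosines on triangle CAY: cos(∠CAY) = (9² + (9·√2)² − 9²) / (2·9·9·√2) = 162/229.1 = 0.7071, so ∠CAY = 45°.

Therefore, the measure of angle ∠CAY = 45°.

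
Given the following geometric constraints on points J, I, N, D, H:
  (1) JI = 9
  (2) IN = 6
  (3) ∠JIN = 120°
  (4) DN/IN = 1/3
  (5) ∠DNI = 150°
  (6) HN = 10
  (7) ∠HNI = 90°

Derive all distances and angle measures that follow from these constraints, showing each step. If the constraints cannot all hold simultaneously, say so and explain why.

The constraints are consistent.

From the given relations:
  DN = 1/3·IN = 1/3·6 = 2

Step 1: From JI = 9, IN = 6, and ∠JIN = 120°, by the law of cosines:
  JN² = JI² + IN² - 2·JI·IN·cos(120°) = 81 + 36 + 54 = 171
  JN = 3·√19

Step 2: From IN = 6, ND = 2, and ∠IND = 150°, by the law of cosines:
  ID² = IN² + ND² - 2·IN·ND·cos(150°) = 36 + 4 + 20.78 = 60.78
  ID ≈ 7.8

Step 3: From IN = 6, NH = 10, and ∠INH = 90°, by the law of cosines:
  IH² = IN² + NH² - 2·IN·NH·cos(90°) = 36 + 100 - 0 = 136
  IH = 2·√34

Step 4: From JI = 9, JN = 3·√19, IN = 6, by the inverse law of cosines:
  cos(∠IJN) = (JI² + JN² - IN²) / (2·JI·JN)
  ∠IJN = 23.41°

Step 5: From ID = 7.8, IN = 6, DN = 2, by the inverse law of cosines:
  cos(∠DIN) = (ID² + IN² - DN²) / (2·ID·IN)
  ∠DIN = 7.37°

Step 6: From IH = 2·√34, IN = 6, HN = 10, by the inverse law of cosines:
  cos(∠HIN) = (IH² + IN² - HN²) / (2·IH·IN)
  ∠HIN = 59.04°

Step 7: From NI = 6, NJ = 3·√19, IJ = 9, by the inverse law of cosines:
  cos(∠INJ) = (NI² + NJ² - IJ²) / (2·NI·NJ)
  ∠INJ = 36.59°

Step 8: From DI = 7.8, DN = 2, IN = 6, by the inverse law of cosines:
  cos(∠IDN) = (DI² + DN² - IN²) / (2·DI·DN)
  ∠IDN = 22.63°

Step 9: From HI = 2·√34, HN = 10, IN = 6, by the inverse law of cosines:
  cos(∠IHN) = (HI² + HN² - IN²) / (2·HI·HN)
  ∠IHN = 30.96°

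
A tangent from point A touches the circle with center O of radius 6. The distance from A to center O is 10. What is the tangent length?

tangent = √(d² - r²) = √(10² - 6²) = √(100 - 36) = √64 = 8

8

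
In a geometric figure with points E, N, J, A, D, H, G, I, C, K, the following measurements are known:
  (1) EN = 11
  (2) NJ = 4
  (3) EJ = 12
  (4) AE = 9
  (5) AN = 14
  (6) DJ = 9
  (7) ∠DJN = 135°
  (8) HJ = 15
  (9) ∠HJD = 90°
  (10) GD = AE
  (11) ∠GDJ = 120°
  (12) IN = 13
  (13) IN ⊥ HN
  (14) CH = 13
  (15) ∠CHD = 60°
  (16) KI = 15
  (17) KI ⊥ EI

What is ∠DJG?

From the given relations: GD = AE = 9.
Step 1: By the law of cosines on triangle JDG: JG² = 9² + 9² − 2·9·9·cos(120°) = 243, so JG = 9·√3.
Step 2: By the inverse law of cosines on triangle DJG: cos(∠DJG) = (9² + (9·√3)² − 9²) / (2·9·9·√3) = 243/280.59 = 0.866, so ∠DJG = 30°.

Therefore, the measure of angle ∠DJG = 30°.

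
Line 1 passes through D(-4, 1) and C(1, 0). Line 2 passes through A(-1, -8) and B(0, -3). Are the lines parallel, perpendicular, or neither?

Slope of line 1: m1 = (0 - 1)/(1 - -4) = -1/5 = -1/5
Slope of line 2: m2 = (-3 - -8)/(0 - -1) = 5/1 = 5
Two lines are perpendicular when the product of their slopes is -1 (negative reciprocals).
m1 * m2 = (-1/5) * (5) = -1, confirming perpendicularity.

Perpendicular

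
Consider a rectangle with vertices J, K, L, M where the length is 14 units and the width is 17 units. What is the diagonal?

A rectangle's diagonal splits it into two right triangles, with the diagonal as the hypotenuse.
By the Pythagorean theorem, d^2 = 14^2 + 17^2 = 485.
Therefore d = sqrt(485).

sqrt(485)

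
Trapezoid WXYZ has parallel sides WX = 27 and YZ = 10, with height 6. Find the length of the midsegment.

midsegment = (27 + 10) / 2 = 37 / 2 = 37/2

37/2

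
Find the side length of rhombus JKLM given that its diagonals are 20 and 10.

In a rhombus, the diagonals bisect each other perpendicularly, creating four congruent right triangles.
Each triangle has legs 10 (half of 20) and 5 (half of 10).
The hypotenuse of each right triangle is a side of the rhombus:
side = sqrt(10^2 + 5^2) = sqrt(125) = 5*sqrt(5)

5*sqrt(5)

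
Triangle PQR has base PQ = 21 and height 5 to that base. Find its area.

Area = (1/2)(21)(5) = 105/2

105/2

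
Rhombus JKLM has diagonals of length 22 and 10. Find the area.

Area of a rhombus = (d1 * d2) / 2
Area = (22 * 10) / 2
Area = 220 / 2
Area = 110

110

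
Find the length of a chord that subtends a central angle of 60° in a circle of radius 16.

Chord length = 2r sin(θ/2)
= 2 × 16 × sin(60°/2)
= 2 × 16 × sin(30°)
= 16

16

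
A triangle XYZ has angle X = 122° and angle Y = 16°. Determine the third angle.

By the triangle angle sum property, the three interior angles of any triangle add up to 180°.
We know angle X = 122° and angle Y = 16°, so their sum is 138°.
Therefore angle Z = 180° - 138° = 42°.

42 degrees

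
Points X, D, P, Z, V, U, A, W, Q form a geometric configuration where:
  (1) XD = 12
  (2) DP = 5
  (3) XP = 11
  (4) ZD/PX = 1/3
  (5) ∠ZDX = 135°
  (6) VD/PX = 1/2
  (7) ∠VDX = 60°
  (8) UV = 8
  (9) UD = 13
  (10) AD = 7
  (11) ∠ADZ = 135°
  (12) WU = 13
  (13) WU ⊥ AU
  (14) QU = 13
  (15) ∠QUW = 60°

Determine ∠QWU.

Step 1: By the law of cosines on triangle WUQ: WQ² = 13² + 13² − 2·13·13·cos(60°) = 169, so WQ = 13.
Step 2: By the inverse law of cosines on triangle QWU: cos(∠QWU) = (13² + 13² − 13²) / (2·13·13) = 169/338 = 0.5, so ∠QWU = 60°.

Therefore, the measure of angle ∠QWU = 60°.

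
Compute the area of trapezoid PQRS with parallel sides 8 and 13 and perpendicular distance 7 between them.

A trapezoid's area equals the midsegment times the height.
The midsegment is (8 + 13) / 2 = 21/2.
Area = 21/2 * 7 = 147/2.

147/2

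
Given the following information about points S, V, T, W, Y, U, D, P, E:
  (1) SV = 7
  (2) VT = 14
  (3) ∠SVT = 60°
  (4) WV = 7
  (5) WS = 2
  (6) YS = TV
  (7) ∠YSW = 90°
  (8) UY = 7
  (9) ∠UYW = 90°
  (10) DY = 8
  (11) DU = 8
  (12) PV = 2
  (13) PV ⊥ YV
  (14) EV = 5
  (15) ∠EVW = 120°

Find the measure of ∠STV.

Step 1: By the law of cosines on triangle TVS: TS² = 14² + 7² − 2·14·7·cos(60°) = 147, so TS = 7·√3.
Step 2: By the inverse law of cosines on triangle STV: cos(∠STV) = ((7·√3)² + 14² − 7²) / (2·7·√3·14) = 294/339.48 = 0.866, so ∠STV = 30°.

Therefore, the measure of angle ∠STV = 30°.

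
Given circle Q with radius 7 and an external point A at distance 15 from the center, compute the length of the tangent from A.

tangent = √(d² - r²) = √(15² - 7²) = √(225 - 49) = √176 = 4*sqrt(11)

4*sqrt(11)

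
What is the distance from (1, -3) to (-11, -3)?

d = sqrt((-11 - 1)^2 + (-3 - -3)^2)
d = sqrt(-12^2 + 0^2)
d = sqrt(144 + 0)
d = sqrt(144) = 12

12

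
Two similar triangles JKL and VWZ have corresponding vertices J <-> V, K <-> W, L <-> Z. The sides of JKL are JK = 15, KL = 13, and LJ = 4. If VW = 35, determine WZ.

k = 35/15 = 7/3. WZ = 7/3 * 13 = 91/3.

91/3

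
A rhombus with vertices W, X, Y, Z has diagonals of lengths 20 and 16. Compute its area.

The diagonals of a rhombus divide it into four right triangles.
Each triangle has legs 20/ 2 = 10 and 16/2 = 8, so each has area (1/2)*10*8 = 40.
Four such triangles give total area = (d1 * d2) / 2 = 160.

160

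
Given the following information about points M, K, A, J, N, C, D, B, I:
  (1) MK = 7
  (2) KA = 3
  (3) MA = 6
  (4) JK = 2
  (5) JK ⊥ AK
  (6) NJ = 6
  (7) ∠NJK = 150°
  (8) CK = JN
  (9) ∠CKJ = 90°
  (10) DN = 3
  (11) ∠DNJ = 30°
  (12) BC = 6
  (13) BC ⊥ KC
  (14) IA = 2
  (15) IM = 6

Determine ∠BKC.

From the given relations: CK = JN = 6.
Step 1: By the law of cosines on triangle KCB: KB² = 6² + 6² − 2·6·6·cos(90°) = 72, so KB = 6·√2.
Step 2: By the inverse law of cosines on triangle BKC: cos(∠BKC) = ((6·√2)² + 6² − 6²) / (2·6·√2·6) = 72/101.82 = 0.7071, so ∠BKC = 45°.

Therefore, the measure of angle ∠BKC = 45°.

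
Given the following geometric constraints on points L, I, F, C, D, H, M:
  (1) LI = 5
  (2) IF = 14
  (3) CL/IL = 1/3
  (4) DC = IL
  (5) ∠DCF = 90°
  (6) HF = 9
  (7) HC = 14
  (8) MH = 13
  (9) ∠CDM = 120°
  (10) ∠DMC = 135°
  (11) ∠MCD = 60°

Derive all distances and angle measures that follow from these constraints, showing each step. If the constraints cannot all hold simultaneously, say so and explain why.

These constraints are not satisfiable: (9), (10) and (11) are the three interior angles of triangle CDM, which must sum to 180°, but 120° + 135° + 60° = 315°. No planar figure meets all of them, so nothing further can be derived.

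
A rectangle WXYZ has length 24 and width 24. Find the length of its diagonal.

A rectangle's diagonal splits it into two right triangles, with the diagonal as the hypotenuse.
By the Pythagorean theorem, d^2 = 24^2 + 24^2 = 1152.
Therefore d = sqrt(1152) = 24*sqrt(2).

24*sqrt(2)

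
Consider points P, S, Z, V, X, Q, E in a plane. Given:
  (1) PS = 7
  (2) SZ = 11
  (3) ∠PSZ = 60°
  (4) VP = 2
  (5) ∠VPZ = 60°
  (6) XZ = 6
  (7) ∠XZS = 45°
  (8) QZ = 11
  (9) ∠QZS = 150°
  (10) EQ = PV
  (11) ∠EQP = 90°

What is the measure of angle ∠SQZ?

Step 1: By the law of cosines on triangle QZS: QS² = 11² + 11² − 2·11·11·cos(150°) = 451.58, so QS ≈ 21.25.
Step 2: By the inverse law of cosines on triangle SQZ: cos(∠SQZ) = (21.25² + 11² − 11²) / (2·21.25·11) = 451.58/467.51 = 0.9659, so ∠SQZ = 15°.

Therefore, the measure of angle ∠SQZ = 15°.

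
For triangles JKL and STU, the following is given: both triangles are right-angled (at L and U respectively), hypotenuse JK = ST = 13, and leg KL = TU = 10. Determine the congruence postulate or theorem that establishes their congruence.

Consider the given information: both triangles are right-angled (at L and U respectively), hypotenuse JK = ST = 13, and leg KL = TU = 10
This is not SSS or SAS: SSS requires all three pairs of sides, but we don't have that. SAS requires two sides and the included angle between them.
The correct criterion is HL. The hypotenuse and one leg of two right triangles are equal (Hypotenuse-Leg).

HL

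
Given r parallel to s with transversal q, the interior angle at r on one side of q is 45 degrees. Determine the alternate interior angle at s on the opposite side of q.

Alternate interior angles are equal: 45 degrees.

45 degrees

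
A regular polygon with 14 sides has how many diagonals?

Total line segments between 14 vertices = C(14,2) = 91.
Subtract the 14 sides: 91 - 14 = 77 diagonals.

77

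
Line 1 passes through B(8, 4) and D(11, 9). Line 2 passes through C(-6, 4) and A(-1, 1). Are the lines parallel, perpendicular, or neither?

Slope of line 1: m1 = (9 - 4)/(11 - 8) = 5/3 = 5/3
Slope of line 2: m2 = (1 - 4)/(-1 - -6) = -3/5 = -3/5
Two lines are perpendicular when the product of their slopes is -1 (negative reciprocals).
m1 * m2 = (5/3) * (-3/5) = -1, confirming perpendicularity.

Perpendicular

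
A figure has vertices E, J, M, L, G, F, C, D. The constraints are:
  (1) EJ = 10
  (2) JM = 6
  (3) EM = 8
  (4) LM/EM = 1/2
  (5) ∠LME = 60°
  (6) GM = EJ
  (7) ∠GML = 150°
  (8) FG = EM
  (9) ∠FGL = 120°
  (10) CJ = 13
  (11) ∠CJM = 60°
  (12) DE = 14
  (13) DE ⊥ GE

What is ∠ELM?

From the given relations: LM = 1/2·EM = 1/2·8 = 4.
Step 1: By the law of cosines on triangle LME: LE² = 4² + 8² − 2·4·8·cos(60°) = 48, so LE = 4·√3.
Step 2: By the inverse law of cosines on triangle ELM: cos(∠ELM) = ((4·√3)² + 4² − 8²) / (2·4·√3·4) = 0/55.43 = 0, so ∠ELM = 90°.

Therefore, the measure of angle ∠ELM = 90°.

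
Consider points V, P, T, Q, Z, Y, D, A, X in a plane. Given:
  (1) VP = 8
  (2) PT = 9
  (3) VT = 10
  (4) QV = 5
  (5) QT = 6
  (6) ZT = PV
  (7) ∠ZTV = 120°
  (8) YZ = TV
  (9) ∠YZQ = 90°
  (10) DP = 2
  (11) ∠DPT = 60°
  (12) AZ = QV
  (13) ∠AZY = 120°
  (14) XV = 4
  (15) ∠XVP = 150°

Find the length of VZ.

From the given relations: ZT = PV = 8.
Step 1: By the law of cosines on triangle VTZ: VZ² = 10² + 8² − 2·10·8·cos(120°) = 244, so VZ = 2·√61.

Therefore, the length of VZ = 2·√61.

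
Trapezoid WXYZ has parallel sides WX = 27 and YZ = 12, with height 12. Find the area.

Area = (27 + 12) * 12 / 2 = 468 / 2 = 234

234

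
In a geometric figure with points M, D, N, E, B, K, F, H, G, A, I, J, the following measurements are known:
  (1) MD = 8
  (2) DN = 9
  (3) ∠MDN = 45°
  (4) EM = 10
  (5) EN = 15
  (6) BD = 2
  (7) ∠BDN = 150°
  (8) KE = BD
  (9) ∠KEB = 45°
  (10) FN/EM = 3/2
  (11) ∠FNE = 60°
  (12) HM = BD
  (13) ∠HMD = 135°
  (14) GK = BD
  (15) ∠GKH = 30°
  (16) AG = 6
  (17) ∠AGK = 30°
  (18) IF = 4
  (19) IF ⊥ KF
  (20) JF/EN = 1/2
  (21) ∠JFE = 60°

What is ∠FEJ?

From the given relations: FN = 3/2·EM = 3/2·10 = 15; JF = 1/2·EN = 1/2·15 ≈ 7.5.
Step 1: By the law of cosines on triangle ENF: EF² = 15² + 15² − 2·15·15·cos(60°) = 225, so EF = 15.
Step 2: By the law of cosines on triangle EFJ: EJ² = 15² + 7.5² − 2·15·7.5·cos(60°) = 168.75, so EJ ≈ 12.99.
Step 3: By the inverse law of cosines on triangle FEJ: cos(∠FEJ) = (15² + 12.99² − 7.5²) / (2·15·12.99) = 337.5/389.71 = 0.866, so ∠FEJ = 30°.

Therefore, the measure of angle ∠FEJ = 30°.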